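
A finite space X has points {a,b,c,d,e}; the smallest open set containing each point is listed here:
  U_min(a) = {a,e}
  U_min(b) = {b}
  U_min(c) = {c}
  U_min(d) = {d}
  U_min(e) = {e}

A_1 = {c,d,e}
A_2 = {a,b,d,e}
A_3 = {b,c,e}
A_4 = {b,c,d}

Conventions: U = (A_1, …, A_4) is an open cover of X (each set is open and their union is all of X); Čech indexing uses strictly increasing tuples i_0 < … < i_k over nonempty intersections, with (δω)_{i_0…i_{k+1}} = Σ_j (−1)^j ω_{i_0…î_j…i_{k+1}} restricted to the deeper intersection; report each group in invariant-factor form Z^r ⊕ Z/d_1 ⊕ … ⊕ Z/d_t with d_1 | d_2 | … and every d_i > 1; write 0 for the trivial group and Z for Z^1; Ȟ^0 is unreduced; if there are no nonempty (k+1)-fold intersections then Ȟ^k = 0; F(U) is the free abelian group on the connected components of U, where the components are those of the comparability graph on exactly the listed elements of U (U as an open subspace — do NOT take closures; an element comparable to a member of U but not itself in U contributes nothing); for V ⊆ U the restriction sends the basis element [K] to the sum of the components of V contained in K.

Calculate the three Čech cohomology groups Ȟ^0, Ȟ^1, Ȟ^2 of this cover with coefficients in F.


intersection data:
  A12={d,e} A13={c,e} A14={c,d} A23={b,e} A24={b,d} A34={b,c}
  A123={e} A124={d} A134={c} A234={b}
components per intersection:
  A1: {c} {d} {e}
  A2: {a,e} {b} {d}
  A3: {b} {c} {e}
  A4: {b} {c} {d}
  A12: {d} {e}
  A13: {c} {e}
  A14: {c} {d}
  A23: {b} {e}
  A24: {b} {d}
  A34: {b} {c}
  A123: {e}
  A124: {d}
  A134: {c}
  A234: {b}
C dims 12,12,4; δ0: rk 8, SNF 1^8; δ1: rk 4, SNF 1^4
Ȟ^0 = (12 − 8) − 0 = 4, so Ȟ^0 ≅ Z^4
Ȟ^1 = (12 − 4) − 8 = 0, so Ȟ^1 ≅ 0
Ȟ^2 = (4 − 0) − 4 = 0, so Ȟ^2 ≅ 0

Ȟ^0 = Z^4, Ȟ^1 = 0 and Ȟ^2 = 0


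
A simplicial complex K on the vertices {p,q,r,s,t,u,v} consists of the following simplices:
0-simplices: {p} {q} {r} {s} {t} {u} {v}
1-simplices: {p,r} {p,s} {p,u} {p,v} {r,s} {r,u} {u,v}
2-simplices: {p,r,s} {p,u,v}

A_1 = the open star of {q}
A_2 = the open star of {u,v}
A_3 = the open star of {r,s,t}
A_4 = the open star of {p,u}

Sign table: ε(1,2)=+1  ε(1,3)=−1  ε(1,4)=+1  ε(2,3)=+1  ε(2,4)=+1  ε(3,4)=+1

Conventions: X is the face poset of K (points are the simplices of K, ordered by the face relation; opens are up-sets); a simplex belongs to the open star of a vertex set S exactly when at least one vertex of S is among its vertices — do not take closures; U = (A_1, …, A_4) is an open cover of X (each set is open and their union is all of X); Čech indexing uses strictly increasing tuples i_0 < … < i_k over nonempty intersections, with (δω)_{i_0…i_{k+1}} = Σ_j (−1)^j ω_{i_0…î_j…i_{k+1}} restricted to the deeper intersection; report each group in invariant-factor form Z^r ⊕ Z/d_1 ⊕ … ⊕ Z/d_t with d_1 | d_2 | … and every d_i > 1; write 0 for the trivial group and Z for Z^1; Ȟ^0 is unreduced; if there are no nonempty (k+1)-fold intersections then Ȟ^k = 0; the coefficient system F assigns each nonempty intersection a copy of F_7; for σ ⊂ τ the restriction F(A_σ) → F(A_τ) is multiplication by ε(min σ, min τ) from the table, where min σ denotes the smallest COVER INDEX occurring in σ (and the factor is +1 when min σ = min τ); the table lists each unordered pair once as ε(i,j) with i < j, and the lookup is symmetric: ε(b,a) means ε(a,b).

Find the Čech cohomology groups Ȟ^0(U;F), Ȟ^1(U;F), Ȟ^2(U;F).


nonempty overlaps:
  A1={{q}} A2={{u},{v},{p,u},{p,v},{r,u},{u,v},{p,u,v}} A3={{r},{s},{t},{p,r},{p,s},{r,s},{r,u},{p,r,s}} A4={{p},{u},{p,r},{p,s},{p,u},{p,v},{r,u},{u,v},{p,r,s},{p,u,v}}
  A23={{r,u}} A24={{u},{p,u},{p,v},{r,u},{u,v},{p,u,v}} A34={{p,r},{p,s},{r,u},{p,r,s}}
  A234={{r,u}}
C dims 4,3,1; δ0: rk_F7 2; δ1: rk_F7 1
degree 0: 4−2−0 = 2 → Ȟ^0 ≅ Z/7 ⊕ Z/7
degree 1: 3−1−2 = 0 → Ȟ^1 ≅ 0
degree 2: 1−0−1 = 0 → Ȟ^2 ≅ 0

Ȟ^0(U;F) ≅ Z/7 ⊕ Z/7; Ȟ^1(U;F) ≅ 0; Ȟ^2(U;F) ≅ 0


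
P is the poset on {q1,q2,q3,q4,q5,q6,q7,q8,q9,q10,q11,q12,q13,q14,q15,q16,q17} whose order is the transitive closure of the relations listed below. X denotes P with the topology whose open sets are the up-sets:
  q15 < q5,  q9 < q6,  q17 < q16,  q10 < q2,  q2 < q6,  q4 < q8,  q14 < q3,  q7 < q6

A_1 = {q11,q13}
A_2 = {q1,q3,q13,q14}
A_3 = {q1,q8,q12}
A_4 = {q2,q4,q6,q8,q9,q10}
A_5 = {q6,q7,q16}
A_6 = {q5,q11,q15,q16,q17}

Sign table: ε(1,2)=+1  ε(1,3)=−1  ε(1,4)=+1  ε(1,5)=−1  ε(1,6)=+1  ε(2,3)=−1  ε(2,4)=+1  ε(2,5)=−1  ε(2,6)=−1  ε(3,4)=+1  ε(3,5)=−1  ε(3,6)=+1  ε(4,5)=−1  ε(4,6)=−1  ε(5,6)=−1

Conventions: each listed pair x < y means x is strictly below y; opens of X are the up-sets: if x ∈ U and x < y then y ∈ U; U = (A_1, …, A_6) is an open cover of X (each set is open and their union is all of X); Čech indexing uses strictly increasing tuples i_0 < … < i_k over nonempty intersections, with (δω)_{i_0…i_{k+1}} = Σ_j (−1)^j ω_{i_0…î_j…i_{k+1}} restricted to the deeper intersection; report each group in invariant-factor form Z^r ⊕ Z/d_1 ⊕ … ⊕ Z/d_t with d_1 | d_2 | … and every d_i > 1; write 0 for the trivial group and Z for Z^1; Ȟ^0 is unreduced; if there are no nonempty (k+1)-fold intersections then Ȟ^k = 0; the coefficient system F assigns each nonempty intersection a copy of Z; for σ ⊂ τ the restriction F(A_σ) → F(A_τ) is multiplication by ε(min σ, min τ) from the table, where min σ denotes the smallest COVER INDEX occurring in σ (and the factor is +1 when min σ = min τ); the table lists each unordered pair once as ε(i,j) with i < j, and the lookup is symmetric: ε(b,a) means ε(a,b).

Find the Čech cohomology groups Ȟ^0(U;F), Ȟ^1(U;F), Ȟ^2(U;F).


Ȟ^0(U;F) ≅ 0; Ȟ^1(U;F) ≅ Z/2; Ȟ^2(U;F) ≅ 0

cover nerve:
  A12={q13} A16={q11} A23={q1} A34={q8} A45={q6} A56={q16}
C dims 6,6; δ0: rk 6, SNF 1^5·2
Ȟ^0: (6−6)−0=0 ⇒ 0
Ȟ^1: (6−0)−6=0 plus torsion [2] ⇒ Z/2
Ȟ^2: (0−0)−0=0 ⇒ 0


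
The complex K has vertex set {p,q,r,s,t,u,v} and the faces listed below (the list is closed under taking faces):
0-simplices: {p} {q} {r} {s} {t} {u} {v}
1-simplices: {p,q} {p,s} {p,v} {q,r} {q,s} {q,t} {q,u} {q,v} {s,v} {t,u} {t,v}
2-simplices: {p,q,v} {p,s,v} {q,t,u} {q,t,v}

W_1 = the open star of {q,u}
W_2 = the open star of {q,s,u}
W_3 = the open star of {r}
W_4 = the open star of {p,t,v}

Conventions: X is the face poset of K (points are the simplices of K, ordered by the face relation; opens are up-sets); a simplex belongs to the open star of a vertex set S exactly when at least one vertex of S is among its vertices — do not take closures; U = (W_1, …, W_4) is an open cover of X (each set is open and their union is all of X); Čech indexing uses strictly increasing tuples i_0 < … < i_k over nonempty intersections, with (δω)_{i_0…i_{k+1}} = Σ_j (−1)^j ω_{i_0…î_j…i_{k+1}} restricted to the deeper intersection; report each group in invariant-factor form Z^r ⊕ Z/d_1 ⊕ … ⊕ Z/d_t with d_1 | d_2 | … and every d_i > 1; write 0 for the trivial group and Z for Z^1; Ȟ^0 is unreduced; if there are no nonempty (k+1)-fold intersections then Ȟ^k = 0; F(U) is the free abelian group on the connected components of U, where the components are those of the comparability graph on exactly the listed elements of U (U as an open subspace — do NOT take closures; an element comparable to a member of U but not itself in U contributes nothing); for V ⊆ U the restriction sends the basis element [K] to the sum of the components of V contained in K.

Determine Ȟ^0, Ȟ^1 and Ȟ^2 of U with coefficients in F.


nerve simplices:
  W1={{q},{u},{p,q},{q,r},{q,s},{q,t},{q,u},{q,v},{t,u},{p,q,v},{q,t,u},{q,t,v}} W2={{q},{s},{u},{p,q},{p,s},{q,r},{q,s},{q,t},{q,u},{q,v},{s,v},{t,u},{p,q,v},{p,s,v},{q,t,u},{q,t,v}} W3={{r},{q,r}} W4={{p},{t},{v},{p,q},{p,s},{p,v},{q,t},{q,v},{s,v},{t,u},{t,v},{p,q,v},{p,s,v},{q,t,u},{q,t,v}}
  W12={{q},{u},{p,q},{q,r},{q,s},{q,t},{q,u},{q,v},{t,u},{p,q,v},{q,t,u},{q,t,v}} W13={{q,r}} W14={{p,q},{q,t},{q,v},{t,u},{p,q,v},{q,t,u},{q,t,v}} W23={{q,r}} W24={{p,q},{p,s},{q,t},{q,v},{s,v},{t,u},{p,q,v},{p,s,v},{q,t,u},{q,t,v}}
  W123={{q,r}} W124={{p,q},{q,t},{q,v},{t,u},{p,q,v},{q,t,u},{q,t,v}}
components per intersection:
  W1: {{q},{u},{p,q},{q,r},{q,s},{q,t},{q,u},{q,v},{t,u},{p,q,v},{q,t,u},{q,t,v}}
  W2: {{q},{s},{u},{p,q},{p,s},{q,r},{q,s},{q,t},{q,u},{q,v},{s,v},{t,u},{p,q,v},{p,s,v},{q,t,u},{q,t,v}}
  W3: {{r},{q,r}}
  W4: {{p},{t},{v},{p,q},{p,s},{p,v},{q,t},{q,v},{s,v},{t,u},{t,v},{p,q,v},{p,s,v},{q,t,u},{q,t,v}}
  W12: {{q},{u},{p,q},{q,r},{q,s},{q,t},{q,u},{q,v},{t,u},{p,q,v},{q,t,u},{q,t,v}}
  W13: {{q,r}}
  W14: {{p,q},{q,t},{q,v},{t,u},{p,q,v},{q,t,u},{q,t,v}}
  W23: {{q,r}}
  W24: {{p,q},{q,t},{q,v},{t,u},{p,q,v},{q,t,u},{q,t,v}} {{p,s},{s,v},{p,s,v}}
  W123: {{q,r}}
  W124: {{p,q},{q,t},{q,v},{t,u},{p,q,v},{q,t,u},{q,t,v}}
C dims 4,6,2; δ0: rk 3, SNF 1^3; δ1: rk 2, SNF 1^2
degree 0: 4−3−0 = 1 → Ȟ^0 ≅ Z
degree 1: 6−2−3 = 1 → Ȟ^1 ≅ Z
degree 2: 2−0−2 = 0 → Ȟ^2 ≅ 0

Ȟ^0 ≅ Z, Ȟ^1 ≅ Z, Ȟ^2 ≅ 0


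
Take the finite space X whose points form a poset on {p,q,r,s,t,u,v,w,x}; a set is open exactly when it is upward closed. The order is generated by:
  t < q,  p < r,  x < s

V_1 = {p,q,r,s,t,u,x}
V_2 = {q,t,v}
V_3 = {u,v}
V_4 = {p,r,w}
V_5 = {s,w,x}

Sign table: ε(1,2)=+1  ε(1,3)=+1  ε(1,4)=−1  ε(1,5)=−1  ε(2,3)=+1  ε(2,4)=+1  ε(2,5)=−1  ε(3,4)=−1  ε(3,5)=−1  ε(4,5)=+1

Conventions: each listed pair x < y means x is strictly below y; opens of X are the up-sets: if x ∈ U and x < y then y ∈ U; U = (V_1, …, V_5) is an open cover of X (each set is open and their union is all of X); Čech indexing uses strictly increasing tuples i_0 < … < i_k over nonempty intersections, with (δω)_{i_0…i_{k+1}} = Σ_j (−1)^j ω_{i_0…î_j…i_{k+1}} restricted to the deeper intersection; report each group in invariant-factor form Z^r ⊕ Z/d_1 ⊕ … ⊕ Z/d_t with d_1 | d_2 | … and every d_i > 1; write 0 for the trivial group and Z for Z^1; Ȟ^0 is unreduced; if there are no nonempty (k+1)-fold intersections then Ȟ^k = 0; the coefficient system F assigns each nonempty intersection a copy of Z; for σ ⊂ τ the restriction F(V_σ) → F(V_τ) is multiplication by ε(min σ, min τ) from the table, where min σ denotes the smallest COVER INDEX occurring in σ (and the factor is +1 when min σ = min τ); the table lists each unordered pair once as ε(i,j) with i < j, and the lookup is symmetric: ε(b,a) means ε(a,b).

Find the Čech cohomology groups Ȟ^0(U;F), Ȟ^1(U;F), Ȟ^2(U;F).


Ȟ^0 ≅ Z, Ȟ^1 ≅ Z^2 and Ȟ^2 ≅ 0

cover nerve:
  V12={q,t} V13={u} V14={p,r} V15={s,x} V23={v} V45={w}
C dims 5,6; δ0: rk 4, SNF 1^4
Ȟ^0: (5−4)−0=1 ⇒ Z
Ȟ^1: (6−0)−4=2 ⇒ Z^2
Ȟ^2: (0−0)−0=0 ⇒ 0


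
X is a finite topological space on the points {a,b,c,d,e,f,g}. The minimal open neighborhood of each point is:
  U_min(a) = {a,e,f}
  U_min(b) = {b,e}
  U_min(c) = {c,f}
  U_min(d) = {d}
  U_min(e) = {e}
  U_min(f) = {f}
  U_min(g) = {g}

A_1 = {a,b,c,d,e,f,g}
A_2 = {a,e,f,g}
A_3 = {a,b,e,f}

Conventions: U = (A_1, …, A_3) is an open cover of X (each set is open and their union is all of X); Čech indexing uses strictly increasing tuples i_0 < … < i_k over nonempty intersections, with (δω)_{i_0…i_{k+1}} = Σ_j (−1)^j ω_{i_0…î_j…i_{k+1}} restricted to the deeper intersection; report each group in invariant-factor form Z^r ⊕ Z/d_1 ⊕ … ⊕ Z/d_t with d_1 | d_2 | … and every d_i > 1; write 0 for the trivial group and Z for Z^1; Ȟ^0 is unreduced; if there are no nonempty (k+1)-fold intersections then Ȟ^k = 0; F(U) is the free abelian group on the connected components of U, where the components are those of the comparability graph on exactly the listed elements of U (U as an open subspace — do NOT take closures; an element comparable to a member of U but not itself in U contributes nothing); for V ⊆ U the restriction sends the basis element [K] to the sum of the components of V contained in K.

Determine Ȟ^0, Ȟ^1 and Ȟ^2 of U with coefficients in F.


nerve of the cover:
  A12={a,e,f,g} A13={a,b,e,f} A23={a,e,f}
  A123={a,e,f}
components per intersection:
  A1: {a,b,c,e,f} {d} {g}
  A2: {a,e,f} {g}
  A3: {a,b,e,f}
  A12: {a,e,f} {g}
  A13: {a,b,e,f}
  A23: {a,e,f}
  A123: {a,e,f}
C dims 6,4,1; δ0: rk 3, SNF 1^3; δ1: rk 1, SNF 1^1
Ȟ^0 = (6 − 3) − 0 = 3, so Ȟ^0 ≅ Z^3
Ȟ^1 = (4 − 1) − 3 = 0, so Ȟ^1 ≅ 0
Ȟ^2 = (1 − 0) − 1 = 0, so Ȟ^2 ≅ 0

Ȟ^0 = Z^3,  Ȟ^1 = 0,  Ȟ^2 = 0


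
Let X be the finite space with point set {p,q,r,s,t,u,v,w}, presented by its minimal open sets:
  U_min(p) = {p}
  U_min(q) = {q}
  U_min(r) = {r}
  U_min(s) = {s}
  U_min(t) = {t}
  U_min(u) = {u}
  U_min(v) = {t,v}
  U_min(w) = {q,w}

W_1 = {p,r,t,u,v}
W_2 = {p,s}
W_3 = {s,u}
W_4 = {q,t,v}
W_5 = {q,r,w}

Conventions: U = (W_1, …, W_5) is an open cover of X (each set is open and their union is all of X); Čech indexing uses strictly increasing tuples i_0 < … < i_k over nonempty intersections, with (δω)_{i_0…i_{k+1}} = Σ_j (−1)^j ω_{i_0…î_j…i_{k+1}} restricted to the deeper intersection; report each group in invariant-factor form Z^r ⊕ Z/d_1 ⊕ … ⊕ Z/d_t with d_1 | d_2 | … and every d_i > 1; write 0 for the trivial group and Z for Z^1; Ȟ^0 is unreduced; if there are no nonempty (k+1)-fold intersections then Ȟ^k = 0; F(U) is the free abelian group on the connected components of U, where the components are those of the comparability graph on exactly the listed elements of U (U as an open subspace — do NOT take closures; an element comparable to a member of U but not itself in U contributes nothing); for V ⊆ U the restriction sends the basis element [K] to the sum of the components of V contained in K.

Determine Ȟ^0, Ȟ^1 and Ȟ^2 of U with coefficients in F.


nerve of the cover:
  W12={p} W13={u} W14={t,v} W15={r} W23={s} W45={q}
components per intersection:
  W1: {p} {r} {t,v} {u}
  W2: {p} {s}
  W3: {s} {u}
  W4: {q} {t,v}
  W5: {q,w} {r}
  W12: {p}
  W13: {u}
  W14: {t,v}
  W15: {r}
  W23: {s}
  W45: {q}
C dims 12,6; δ0: rk 6, SNF 1^6
Ȟ^0 = (12 − 6) − 0 = 6, so Ȟ^0 ≅ Z^6
Ȟ^1 = (6 − 0) − 6 = 0, so Ȟ^1 ≅ 0
Ȟ^2 = (0 − 0) − 0 = 0, so Ȟ^2 ≅ 0

Ȟ^0 ≅ Z^6,  Ȟ^1 ≅ 0,  Ȟ^2 ≅ 0


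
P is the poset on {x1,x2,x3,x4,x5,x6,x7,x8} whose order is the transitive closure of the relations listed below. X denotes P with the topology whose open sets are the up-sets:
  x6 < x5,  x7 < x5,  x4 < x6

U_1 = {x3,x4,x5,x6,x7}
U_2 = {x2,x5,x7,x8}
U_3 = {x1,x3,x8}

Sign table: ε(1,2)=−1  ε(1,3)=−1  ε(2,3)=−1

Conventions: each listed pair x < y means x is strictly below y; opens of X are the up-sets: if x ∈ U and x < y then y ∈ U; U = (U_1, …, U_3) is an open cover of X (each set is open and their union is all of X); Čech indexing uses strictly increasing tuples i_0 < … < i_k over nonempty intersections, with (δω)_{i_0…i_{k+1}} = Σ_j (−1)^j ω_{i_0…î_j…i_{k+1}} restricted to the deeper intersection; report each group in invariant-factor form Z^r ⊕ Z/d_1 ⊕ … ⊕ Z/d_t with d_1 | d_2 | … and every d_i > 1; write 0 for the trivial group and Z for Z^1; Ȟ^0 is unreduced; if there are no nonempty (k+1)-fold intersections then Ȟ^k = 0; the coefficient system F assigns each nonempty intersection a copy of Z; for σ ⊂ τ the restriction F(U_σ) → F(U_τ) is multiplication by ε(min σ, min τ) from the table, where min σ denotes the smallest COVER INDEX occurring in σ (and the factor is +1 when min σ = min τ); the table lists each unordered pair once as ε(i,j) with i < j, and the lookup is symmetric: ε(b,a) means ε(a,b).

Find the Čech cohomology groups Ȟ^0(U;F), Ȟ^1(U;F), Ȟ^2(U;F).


nerve of the cover:
  U12={x5,x7} U13={x3} U23={x8}
C dims 3,3; δ0: rk 3, SNF 1^2·2
Ȟ^0 = (3 − 3) − 0 = 0, so Ȟ^0 ≅ 0
Ȟ^1 = (3 − 0) − 3 = 0 plus torsion [2], so Ȟ^1 ≅ Z/2
Ȟ^2 = (0 − 0) − 0 = 0, so Ȟ^2 ≅ 0

Ȟ^0(U;F) ≅ 0, Ȟ^1(U;F) ≅ Z/2, Ȟ^2(U;F) ≅ 0


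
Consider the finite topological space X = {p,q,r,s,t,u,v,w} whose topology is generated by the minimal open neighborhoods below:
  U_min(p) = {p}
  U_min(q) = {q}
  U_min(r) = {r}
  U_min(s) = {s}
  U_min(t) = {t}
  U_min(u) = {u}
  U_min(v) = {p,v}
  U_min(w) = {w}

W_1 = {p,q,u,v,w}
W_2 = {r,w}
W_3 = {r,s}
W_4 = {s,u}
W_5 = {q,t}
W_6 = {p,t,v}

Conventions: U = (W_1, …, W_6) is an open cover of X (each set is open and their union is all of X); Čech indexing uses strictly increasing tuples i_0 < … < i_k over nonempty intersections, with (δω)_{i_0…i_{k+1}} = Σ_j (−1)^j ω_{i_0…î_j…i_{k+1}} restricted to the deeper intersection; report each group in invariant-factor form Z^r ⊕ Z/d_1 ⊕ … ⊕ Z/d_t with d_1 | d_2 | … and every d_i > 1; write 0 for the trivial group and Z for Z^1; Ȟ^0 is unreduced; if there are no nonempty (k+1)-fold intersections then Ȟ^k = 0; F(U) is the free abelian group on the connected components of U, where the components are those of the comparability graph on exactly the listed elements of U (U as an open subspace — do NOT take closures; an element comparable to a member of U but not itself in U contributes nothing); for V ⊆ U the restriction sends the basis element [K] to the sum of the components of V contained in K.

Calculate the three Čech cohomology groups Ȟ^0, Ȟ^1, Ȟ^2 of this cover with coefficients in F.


cover nerve:
  W12={w} W14={u} W15={q} W16={p,v} W23={r} W34={s} W56={t}
components per intersection:
  W1: {p,v} {q} {u} {w}
  W2: {r} {w}
  W3: {r} {s}
  W4: {s} {u}
  W5: {q} {t}
  W6: {p,v} {t}
  W12: {w}
  W14: {u}
  W15: {q}
  W16: {p,v}
  W23: {r}
  W34: {s}
  W56: {t}
C dims 14,7; δ0: rk 7, SNF 1^7
Ȟ^0: (14−7)−0=7 ⇒ Z^7
Ȟ^1: (7−0)−7=0 ⇒ 0
Ȟ^2: (0−0)−0=0 ⇒ 0

Ȟ^0 = Z^7, Ȟ^1 = 0 and Ȟ^2 = 0


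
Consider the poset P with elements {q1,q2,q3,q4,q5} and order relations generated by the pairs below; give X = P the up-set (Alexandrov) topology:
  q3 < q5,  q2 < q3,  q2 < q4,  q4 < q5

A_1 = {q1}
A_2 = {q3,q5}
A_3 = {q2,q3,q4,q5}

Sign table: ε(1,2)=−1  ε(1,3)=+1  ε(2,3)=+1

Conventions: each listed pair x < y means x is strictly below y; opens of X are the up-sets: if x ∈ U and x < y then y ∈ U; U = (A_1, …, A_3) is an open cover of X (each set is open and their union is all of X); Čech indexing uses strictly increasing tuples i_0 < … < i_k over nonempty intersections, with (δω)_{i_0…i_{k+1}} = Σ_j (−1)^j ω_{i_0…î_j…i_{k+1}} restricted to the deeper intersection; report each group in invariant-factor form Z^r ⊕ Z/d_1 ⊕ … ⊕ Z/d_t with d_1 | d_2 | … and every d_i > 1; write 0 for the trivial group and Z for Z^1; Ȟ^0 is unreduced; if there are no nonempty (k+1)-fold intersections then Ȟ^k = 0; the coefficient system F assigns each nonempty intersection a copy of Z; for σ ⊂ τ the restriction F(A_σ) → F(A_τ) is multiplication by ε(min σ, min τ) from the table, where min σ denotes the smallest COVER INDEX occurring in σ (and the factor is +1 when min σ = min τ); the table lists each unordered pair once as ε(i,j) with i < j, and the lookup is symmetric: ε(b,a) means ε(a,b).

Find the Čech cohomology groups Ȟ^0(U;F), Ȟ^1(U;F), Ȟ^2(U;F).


nerve of the cover:
  A23={q3,q5}
C dims 3,1; δ0: rk 1, SNF 1^1
Ȟ^0 = (3 − 1) − 0 = 2, so Ȟ^0 ≅ Z^2
Ȟ^1 = (1 − 0) − 1 = 0, so Ȟ^1 ≅ 0
Ȟ^2 = (0 − 0) − 0 = 0, so Ȟ^2 ≅ 0

Ȟ^0 ≅ Z^2; Ȟ^1 ≅ 0; Ȟ^2 ≅ 0


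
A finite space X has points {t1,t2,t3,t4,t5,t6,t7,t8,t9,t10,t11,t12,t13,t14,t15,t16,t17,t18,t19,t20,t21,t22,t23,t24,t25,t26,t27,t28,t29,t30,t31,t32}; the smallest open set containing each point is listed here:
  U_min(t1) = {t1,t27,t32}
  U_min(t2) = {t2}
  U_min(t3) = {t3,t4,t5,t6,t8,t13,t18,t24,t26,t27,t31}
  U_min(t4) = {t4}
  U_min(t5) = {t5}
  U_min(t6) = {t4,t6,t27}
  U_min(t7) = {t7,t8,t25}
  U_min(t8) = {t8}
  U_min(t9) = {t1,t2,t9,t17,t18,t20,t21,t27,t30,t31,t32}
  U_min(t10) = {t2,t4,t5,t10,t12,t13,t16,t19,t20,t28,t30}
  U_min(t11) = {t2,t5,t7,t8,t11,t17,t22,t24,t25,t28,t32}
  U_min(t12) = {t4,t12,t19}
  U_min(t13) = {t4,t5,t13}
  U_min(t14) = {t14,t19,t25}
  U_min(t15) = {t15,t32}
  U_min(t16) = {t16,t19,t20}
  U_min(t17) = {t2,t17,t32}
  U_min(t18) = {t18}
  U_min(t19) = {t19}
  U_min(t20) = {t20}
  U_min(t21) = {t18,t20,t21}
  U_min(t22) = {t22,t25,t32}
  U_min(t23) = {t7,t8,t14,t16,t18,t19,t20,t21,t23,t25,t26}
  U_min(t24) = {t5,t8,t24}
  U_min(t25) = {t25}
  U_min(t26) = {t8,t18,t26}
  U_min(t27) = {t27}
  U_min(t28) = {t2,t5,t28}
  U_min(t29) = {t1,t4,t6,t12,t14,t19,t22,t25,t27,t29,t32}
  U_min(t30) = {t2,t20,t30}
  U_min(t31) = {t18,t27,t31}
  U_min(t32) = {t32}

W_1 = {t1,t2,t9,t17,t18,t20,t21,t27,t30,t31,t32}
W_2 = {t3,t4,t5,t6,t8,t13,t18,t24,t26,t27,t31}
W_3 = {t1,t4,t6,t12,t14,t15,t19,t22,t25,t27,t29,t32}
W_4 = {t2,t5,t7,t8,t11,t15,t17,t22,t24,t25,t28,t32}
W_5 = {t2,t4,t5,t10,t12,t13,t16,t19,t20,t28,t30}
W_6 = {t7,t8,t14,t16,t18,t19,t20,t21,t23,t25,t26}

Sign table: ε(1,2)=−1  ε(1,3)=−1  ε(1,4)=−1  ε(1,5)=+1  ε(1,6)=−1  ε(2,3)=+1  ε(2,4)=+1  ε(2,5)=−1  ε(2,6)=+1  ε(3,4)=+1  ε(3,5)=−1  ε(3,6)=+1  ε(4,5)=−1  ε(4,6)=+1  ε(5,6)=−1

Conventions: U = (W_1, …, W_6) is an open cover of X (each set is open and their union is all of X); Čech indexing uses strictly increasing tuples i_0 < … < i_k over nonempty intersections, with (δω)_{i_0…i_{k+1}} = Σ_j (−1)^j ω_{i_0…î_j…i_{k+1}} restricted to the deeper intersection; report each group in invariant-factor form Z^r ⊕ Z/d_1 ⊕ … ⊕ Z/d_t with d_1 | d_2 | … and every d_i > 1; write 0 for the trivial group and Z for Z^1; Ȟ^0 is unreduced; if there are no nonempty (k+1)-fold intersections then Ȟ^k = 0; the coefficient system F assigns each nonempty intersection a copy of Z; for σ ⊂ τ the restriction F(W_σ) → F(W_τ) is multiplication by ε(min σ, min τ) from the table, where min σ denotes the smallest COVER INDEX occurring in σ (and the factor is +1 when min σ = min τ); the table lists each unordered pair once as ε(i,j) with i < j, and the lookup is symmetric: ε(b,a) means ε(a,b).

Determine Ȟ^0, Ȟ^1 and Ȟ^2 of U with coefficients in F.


Ȟ^0 = Z; Ȟ^1 = 0; Ȟ^2 = Z/2

cover nerve:
  W12={t18,t27,t31} W13={t1,t27,t32} W14={t2,t17,t32} W15={t2,t20,t30} W16={t18,t20,t21} W23={t4,t6,t27} W24={t5,t8,t24} W25={t4,t5,t13} W26={t8,t18,t26} W34={t15,t22,t25,t32} W35={t4,t12,t19} W36={t14,t19,t25} W45={t2,t5,t28} W46={t7,t8,t25} W56={t16,t19,t20}
  W123={t27} W126={t18} W134={t32} W145={t2} W156={t20} W235={t4} W245={t5} W246={t8} W346={t25} W356={t19}
C dims 6,15,10; δ0: rk 5, SNF 1^5; δ1: rk 10, SNF 1^9·2
Ȟ^0: (6−5)−0=1 ⇒ Z
Ȟ^1: (15−10)−5=0 ⇒ 0
Ȟ^2: (10−0)−10=0 plus torsion [2] ⇒ Z/2


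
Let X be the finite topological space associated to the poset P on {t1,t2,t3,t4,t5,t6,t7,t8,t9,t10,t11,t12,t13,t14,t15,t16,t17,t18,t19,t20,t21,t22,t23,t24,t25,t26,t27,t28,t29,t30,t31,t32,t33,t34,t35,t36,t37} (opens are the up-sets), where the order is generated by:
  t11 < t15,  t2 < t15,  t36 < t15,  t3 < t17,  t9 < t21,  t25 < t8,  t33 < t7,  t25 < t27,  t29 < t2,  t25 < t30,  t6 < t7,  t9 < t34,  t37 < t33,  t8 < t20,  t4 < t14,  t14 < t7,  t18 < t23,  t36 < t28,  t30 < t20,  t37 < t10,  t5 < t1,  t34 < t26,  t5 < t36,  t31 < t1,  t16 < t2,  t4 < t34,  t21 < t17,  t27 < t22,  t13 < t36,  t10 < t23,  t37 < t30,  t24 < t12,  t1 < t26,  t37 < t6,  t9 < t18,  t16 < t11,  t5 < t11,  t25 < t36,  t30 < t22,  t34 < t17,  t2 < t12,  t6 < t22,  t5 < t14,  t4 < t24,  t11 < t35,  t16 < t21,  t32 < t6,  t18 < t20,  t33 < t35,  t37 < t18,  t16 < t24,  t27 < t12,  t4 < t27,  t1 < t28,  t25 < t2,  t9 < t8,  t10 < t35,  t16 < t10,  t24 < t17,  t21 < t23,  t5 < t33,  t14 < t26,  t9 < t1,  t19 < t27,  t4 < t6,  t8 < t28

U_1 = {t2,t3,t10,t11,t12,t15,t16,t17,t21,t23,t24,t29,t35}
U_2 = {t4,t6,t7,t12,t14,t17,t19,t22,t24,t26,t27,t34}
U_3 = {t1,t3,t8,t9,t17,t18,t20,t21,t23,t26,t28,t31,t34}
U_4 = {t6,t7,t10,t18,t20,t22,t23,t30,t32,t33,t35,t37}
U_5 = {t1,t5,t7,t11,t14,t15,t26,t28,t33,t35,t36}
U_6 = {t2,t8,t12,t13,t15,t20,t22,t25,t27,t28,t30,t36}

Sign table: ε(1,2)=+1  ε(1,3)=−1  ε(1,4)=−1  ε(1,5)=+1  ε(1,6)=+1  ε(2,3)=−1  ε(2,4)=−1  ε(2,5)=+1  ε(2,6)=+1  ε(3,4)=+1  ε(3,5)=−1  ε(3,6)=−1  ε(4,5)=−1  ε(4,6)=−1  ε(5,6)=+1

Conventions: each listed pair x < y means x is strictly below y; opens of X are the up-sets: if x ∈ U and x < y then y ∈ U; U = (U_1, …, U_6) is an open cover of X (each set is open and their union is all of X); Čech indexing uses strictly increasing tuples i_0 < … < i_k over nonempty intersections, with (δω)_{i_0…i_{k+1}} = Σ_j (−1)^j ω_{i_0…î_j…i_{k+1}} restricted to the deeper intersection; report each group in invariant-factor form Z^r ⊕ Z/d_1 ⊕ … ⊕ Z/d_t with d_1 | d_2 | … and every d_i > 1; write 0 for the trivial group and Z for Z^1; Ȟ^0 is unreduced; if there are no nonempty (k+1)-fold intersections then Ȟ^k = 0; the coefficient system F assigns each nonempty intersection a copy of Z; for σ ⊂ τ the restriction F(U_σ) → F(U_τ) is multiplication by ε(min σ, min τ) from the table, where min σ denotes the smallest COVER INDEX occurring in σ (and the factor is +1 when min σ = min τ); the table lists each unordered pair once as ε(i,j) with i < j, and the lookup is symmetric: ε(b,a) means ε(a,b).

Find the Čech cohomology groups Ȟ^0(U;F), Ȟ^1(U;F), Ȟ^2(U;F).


Ȟ^0(U;F) ≅ Z, Ȟ^1(U;F) ≅ 0 and Ȟ^2(U;F) ≅ Z/2

nerve of the cover:
  U12={t12,t17,t24} U13={t3,t17,t21,t23} U14={t10,t23,t35} U15={t11,t15,t35} U16={t2,t12,t15} U23={t17,t26,t34} U24={t6,t7,t22} U25={t7,t14,t26} U26={t12,t22,t27} U34={t18,t20,t23} U35={t1,t26,t28} U36={t8,t20,t28} U45={t7,t33,t35} U46={t20,t22,t30} U56={t15,t28,t36}
  U123={t17} U126={t12} U134={t23} U145={t35} U156={t15} U235={t26} U245={t7} U246={t22} U346={t20} U356={t28}
C dims 6,15,10; δ0: rk 5, SNF 1^5; δ1: rk 10, SNF 1^9·2
Ȟ^0 = (6 − 5) − 0 = 1, so Ȟ^0 ≅ Z
Ȟ^1 = (15 − 10) − 5 = 0, so Ȟ^1 ≅ 0
Ȟ^2 = (10 − 0) − 10 = 0 plus torsion [2], so Ȟ^2 ≅ Z/2


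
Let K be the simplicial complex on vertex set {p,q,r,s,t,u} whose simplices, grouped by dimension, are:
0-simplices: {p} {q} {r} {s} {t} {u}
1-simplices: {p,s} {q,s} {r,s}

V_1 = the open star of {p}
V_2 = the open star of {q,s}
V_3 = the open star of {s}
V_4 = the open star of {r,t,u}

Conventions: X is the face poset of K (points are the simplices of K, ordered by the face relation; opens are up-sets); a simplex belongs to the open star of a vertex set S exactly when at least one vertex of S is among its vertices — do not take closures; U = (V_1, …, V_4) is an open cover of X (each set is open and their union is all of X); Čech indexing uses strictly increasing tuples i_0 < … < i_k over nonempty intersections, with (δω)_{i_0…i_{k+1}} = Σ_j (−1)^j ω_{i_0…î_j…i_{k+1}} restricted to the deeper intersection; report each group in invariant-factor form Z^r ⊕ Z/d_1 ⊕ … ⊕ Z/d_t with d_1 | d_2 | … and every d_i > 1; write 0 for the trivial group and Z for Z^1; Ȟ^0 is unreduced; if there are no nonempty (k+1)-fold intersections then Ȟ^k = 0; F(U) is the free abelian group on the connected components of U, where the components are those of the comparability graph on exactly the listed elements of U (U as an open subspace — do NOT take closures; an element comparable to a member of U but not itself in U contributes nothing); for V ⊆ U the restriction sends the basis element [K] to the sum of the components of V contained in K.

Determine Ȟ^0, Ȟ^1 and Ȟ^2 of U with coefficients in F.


nerve simplices:
  V1={{p},{p,s}} V2={{q},{s},{p,s},{q,s},{r,s}} V3={{s},{p,s},{q,s},{r,s}} V4={{r},{t},{u},{r,s}}
  V12={{p,s}} V13={{p,s}} V23={{s},{p,s},{q,s},{r,s}} V24={{r,s}} V34={{r,s}}
  V123={{p,s}} V234={{r,s}}
components per intersection:
  V1: {{p},{p,s}}
  V2: {{q},{s},{p,s},{q,s},{r,s}}
  V3: {{s},{p,s},{q,s},{r,s}}
  V4: {{r},{r,s}} {{t}} {{u}}
  V12: {{p,s}}
  V13: {{p,s}}
  V23: {{s},{p,s},{q,s},{r,s}}
  V24: {{r,s}}
  V34: {{r,s}}
  V123: {{p,s}}
  V234: {{r,s}}
C dims 6,5,2; δ0: rk 3, SNF 1^3; δ1: rk 2, SNF 1^2
degree 0: 6−3−0 = 3 → Ȟ^0 ≅ Z^3
degree 1: 5−2−3 = 0 → Ȟ^1 ≅ 0
degree 2: 2−0−2 = 0 → Ȟ^2 ≅ 0

Ȟ^0 = Z^3,  Ȟ^1 = 0,  Ȟ^2 = 0


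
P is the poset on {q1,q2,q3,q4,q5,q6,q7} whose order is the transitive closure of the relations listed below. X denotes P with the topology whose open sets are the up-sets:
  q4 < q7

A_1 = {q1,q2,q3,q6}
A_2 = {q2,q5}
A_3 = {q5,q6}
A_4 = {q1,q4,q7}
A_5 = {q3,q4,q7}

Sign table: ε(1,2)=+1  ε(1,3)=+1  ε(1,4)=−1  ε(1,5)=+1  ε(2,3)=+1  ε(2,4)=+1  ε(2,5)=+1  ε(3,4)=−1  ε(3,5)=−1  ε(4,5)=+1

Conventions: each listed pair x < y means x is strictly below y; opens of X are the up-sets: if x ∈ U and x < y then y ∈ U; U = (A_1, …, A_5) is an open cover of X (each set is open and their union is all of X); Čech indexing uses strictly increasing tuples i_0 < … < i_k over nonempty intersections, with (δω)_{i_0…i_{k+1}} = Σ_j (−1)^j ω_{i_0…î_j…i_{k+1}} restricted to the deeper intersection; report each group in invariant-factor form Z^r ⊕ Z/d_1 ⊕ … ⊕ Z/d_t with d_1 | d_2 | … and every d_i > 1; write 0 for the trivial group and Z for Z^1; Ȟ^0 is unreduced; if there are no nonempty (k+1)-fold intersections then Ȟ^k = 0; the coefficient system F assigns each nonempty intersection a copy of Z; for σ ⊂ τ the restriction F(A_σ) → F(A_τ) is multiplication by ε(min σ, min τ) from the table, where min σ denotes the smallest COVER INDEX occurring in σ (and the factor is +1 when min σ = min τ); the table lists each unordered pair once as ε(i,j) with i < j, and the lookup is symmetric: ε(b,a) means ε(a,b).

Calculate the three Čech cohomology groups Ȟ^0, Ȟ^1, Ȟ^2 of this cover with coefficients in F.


Ȟ^0 ≅ 0,  Ȟ^1 ≅ Z ⊕ Z/2,  Ȟ^2 ≅ 0

cover nerve:
  A12={q2} A13={q6} A14={q1} A15={q3} A23={q5} A45={q4,q7}
C dims 5,6; δ0: rk 5, SNF 1^4·2
Ȟ^0: (5−5)−0=0 ⇒ 0
Ȟ^1: (6−0)−5=1 plus torsion [2] ⇒ Z ⊕ Z/2
Ȟ^2: (0−0)−0=0 ⇒ 0


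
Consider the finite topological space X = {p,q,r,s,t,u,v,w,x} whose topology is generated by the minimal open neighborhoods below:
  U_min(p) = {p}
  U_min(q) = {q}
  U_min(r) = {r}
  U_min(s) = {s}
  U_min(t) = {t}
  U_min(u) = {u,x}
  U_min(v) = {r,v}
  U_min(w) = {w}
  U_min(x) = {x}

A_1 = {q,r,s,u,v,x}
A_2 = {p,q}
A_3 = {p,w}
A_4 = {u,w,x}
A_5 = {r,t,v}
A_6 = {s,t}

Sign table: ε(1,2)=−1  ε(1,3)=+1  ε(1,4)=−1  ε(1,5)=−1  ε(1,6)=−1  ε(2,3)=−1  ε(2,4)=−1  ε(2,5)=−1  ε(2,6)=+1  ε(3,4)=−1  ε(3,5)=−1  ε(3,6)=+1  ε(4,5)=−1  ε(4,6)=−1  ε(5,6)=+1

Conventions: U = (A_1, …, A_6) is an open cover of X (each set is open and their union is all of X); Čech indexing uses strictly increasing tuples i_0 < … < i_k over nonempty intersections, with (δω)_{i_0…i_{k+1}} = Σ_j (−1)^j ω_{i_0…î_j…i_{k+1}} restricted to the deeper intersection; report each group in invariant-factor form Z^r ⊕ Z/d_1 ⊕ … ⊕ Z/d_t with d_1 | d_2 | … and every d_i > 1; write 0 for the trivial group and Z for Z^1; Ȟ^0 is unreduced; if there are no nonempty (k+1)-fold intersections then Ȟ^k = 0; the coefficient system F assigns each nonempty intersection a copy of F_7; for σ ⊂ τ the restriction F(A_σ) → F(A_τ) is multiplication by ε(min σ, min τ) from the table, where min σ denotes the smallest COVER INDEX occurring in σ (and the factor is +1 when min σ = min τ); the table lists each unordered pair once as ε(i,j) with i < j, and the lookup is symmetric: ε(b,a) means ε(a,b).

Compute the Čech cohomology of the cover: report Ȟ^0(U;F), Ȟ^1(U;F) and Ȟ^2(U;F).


Ȟ^0 = Z/7; Ȟ^1 = Z/7 ⊕ Z/7; Ȟ^2 = 0

nonempty intersections:
  A12={q} A14={u,x} A15={r,v} A16={s} A23={p} A34={w} A56={t}
C dims 6,7; δ0: rk_F7 5
Ȟ^0: (6−5)−0=1 ⇒ Z/7
Ȟ^1: (7−0)−5=2 ⇒ Z/7 ⊕ Z/7
Ȟ^2: (0−0)−0=0 ⇒ 0


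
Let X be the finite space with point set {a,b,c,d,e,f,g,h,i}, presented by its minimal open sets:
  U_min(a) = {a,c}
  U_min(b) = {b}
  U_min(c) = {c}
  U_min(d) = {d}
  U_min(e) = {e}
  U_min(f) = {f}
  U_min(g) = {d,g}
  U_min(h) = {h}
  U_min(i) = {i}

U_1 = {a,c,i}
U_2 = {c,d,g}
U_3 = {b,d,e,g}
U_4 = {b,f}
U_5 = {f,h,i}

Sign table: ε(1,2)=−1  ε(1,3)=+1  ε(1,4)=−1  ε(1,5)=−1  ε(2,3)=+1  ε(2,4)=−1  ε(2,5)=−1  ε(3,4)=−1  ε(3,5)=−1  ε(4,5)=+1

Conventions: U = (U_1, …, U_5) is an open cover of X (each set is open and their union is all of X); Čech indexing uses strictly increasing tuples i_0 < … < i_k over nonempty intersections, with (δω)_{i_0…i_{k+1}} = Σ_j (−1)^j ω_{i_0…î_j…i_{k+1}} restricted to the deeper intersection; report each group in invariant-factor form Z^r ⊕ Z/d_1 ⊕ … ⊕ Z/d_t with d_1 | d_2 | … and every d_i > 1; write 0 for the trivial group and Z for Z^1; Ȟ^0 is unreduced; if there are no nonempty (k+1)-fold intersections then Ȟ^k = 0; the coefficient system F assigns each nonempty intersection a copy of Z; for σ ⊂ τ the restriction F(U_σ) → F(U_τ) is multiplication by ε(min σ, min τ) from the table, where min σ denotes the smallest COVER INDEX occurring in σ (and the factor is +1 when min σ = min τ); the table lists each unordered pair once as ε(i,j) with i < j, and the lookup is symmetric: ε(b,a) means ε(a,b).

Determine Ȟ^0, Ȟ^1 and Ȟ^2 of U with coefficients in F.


intersection data:
  U12={c} U15={i} U23={d,g} U34={b} U45={f}
C dims 5,5; δ0: rk 5, SNF 1^4·2
Ȟ^0 = (5 − 5) − 0 = 0, so Ȟ^0 ≅ 0
Ȟ^1 = (5 − 0) − 5 = 0 plus torsion [2], so Ȟ^1 ≅ Z/2
Ȟ^2 = (0 − 0) − 0 = 0, so Ȟ^2 ≅ 0

Ȟ^0 = 0,  Ȟ^1 = Z/2,  Ȟ^2 = 0


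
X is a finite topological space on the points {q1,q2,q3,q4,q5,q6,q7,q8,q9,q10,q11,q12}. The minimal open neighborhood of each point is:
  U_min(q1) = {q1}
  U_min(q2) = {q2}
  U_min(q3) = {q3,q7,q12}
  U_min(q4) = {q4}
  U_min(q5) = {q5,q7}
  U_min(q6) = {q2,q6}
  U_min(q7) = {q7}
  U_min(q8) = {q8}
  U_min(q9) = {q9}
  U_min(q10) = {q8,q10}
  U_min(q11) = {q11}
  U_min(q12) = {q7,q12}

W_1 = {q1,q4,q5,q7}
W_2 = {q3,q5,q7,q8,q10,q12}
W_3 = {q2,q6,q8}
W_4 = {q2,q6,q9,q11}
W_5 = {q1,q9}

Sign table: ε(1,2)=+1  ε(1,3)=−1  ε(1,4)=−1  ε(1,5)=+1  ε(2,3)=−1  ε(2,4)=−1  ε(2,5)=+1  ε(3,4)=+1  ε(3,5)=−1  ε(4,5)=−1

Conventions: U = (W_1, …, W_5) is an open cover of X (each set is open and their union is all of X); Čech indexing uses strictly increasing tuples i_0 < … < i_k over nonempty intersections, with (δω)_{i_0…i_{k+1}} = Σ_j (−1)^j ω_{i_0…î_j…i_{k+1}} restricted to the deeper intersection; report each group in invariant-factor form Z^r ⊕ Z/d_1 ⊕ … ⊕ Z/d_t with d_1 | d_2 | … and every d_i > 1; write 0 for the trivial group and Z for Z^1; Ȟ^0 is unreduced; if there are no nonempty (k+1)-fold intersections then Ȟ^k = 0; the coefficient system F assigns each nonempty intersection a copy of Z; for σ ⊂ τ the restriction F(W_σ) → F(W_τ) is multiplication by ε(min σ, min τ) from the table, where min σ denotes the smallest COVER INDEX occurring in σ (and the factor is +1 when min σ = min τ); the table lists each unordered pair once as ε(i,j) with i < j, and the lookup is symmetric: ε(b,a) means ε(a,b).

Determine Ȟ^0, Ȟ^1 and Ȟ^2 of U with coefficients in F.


Ȟ^0 = Z; Ȟ^1 = Z; Ȟ^2 = 0

nerve of the cover:
  W12={q5,q7} W15={q1} W23={q8} W34={q2,q6} W45={q9}
C dims 5,5; δ0: rk 4, SNF 1^4
Ȟ^0 = (5 − 4) − 0 = 1, so Ȟ^0 ≅ Z
Ȟ^1 = (5 − 0) − 4 = 1, so Ȟ^1 ≅ Z
Ȟ^2 = (0 − 0) − 0 = 0, so Ȟ^2 ≅ 0


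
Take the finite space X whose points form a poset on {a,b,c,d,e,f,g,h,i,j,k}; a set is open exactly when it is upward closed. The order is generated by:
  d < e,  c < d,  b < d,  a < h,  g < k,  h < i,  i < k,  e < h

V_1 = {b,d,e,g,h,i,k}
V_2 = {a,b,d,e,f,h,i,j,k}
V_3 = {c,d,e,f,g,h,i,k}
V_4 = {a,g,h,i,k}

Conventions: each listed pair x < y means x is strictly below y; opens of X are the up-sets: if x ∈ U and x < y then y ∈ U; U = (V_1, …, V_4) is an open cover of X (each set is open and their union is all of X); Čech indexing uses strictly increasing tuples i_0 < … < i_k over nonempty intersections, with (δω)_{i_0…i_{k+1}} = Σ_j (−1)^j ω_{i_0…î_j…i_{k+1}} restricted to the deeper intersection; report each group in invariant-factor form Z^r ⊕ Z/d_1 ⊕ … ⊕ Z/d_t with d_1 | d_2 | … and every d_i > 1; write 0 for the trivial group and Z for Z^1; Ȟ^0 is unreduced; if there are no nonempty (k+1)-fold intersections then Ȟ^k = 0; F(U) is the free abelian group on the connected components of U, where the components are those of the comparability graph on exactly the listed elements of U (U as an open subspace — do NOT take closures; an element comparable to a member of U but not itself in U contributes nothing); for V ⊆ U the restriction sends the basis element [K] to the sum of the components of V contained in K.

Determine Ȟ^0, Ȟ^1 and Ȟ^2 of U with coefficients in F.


Ȟ^0(U;F) ≅ Z^3; Ȟ^1(U;F) ≅ 0; Ȟ^2(U;F) ≅ 0

nonempty overlaps:
  V12={b,d,e,h,i,k} V13={d,e,g,h,i,k} V14={g,h,i,k} V23={d,e,f,h,i,k} V24={a,h,i,k} V34={g,h,i,k}
  V123={d,e,h,i,k} V124={h,i,k} V134={g,h,i,k} V234={h,i,k}
  V1234={h,i,k}
components per intersection:
  V1: {b,d,e,g,h,i,k}
  V2: {a,b,d,e,h,i,k} {f} {j}
  V3: {c,d,e,g,h,i,k} {f}
  V4: {a,g,h,i,k}
  V12: {b,d,e,h,i,k}
  V13: {d,e,g,h,i,k}
  V14: {g,h,i,k}
  V23: {d,e,h,i,k} {f}
  V24: {a,h,i,k}
  V34: {g,h,i,k}
  V123: {d,e,h,i,k}
  V124: {h,i,k}
  V134: {g,h,i,k}
  V234: {h,i,k}
  V1234: {h,i,k}
C dims 7,7,4,1; δ0: rk 4, SNF 1^4; δ1: rk 3, SNF 1^3; δ2: rk 1, SNF 1^1
degree 0: 7−4−0 = 3 → Ȟ^0 ≅ Z^3
degree 1: 7−3−4 = 0 → Ȟ^1 ≅ 0
degree 2: 4−1−3 = 0 → Ȟ^2 ≅ 0


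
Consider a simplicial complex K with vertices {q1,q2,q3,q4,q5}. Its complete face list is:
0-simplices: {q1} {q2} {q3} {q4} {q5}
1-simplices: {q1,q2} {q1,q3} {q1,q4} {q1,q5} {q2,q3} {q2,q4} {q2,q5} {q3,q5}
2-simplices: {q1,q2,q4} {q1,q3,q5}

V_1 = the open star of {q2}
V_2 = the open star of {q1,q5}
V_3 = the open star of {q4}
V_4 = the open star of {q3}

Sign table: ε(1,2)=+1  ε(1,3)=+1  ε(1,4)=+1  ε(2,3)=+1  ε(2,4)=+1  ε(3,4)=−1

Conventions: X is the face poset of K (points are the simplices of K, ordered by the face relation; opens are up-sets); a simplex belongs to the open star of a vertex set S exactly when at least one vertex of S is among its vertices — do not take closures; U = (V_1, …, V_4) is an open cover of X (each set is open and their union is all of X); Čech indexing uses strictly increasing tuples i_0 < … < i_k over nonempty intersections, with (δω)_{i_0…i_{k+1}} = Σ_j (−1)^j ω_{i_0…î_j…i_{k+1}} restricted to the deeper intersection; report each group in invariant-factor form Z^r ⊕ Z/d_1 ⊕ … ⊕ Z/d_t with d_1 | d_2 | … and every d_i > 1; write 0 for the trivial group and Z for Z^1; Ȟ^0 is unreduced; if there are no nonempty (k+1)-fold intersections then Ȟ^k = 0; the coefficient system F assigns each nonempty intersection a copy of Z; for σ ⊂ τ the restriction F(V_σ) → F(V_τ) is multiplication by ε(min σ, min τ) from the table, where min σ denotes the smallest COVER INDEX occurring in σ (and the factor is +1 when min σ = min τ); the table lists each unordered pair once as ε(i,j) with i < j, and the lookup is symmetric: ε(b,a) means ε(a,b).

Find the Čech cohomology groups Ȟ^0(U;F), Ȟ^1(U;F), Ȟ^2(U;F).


Ȟ^0(U;F) ≅ Z; Ȟ^1(U;F) ≅ Z; Ȟ^2(U;F) ≅ 0

nonempty overlaps:
  V1={{q2},{q1,q2},{q2,q3},{q2,q4},{q2,q5},{q1,q2,q4}} V2={{q1},{q5},{q1,q2},{q1,q3},{q1,q4},{q1,q5},{q2,q5},{q3,q5},{q1,q2,q4},{q1,q3,q5}} V3={{q4},{q1,q4},{q2,q4},{q1,q2,q4}} V4={{q3},{q1,q3},{q2,q3},{q3,q5},{q1,q3,q5}}
  V12={{q1,q2},{q2,q5},{q1,q2,q4}} V13={{q2,q4},{q1,q2,q4}} V14={{q2,q3}} V23={{q1,q4},{q1,q2,q4}} V24={{q1,q3},{q3,q5},{q1,q3,q5}}
  V123={{q1,q2,q4}}
C dims 4,5,1; δ0: rk 3, SNF 1^3; δ1: rk 1, SNF 1^1
degree 0: 4−3−0 = 1 → Ȟ^0 ≅ Z
degree 1: 5−1−3 = 1 → Ȟ^1 ≅ Z
degree 2: 1−0−1 = 0 → Ȟ^2 ≅ 0


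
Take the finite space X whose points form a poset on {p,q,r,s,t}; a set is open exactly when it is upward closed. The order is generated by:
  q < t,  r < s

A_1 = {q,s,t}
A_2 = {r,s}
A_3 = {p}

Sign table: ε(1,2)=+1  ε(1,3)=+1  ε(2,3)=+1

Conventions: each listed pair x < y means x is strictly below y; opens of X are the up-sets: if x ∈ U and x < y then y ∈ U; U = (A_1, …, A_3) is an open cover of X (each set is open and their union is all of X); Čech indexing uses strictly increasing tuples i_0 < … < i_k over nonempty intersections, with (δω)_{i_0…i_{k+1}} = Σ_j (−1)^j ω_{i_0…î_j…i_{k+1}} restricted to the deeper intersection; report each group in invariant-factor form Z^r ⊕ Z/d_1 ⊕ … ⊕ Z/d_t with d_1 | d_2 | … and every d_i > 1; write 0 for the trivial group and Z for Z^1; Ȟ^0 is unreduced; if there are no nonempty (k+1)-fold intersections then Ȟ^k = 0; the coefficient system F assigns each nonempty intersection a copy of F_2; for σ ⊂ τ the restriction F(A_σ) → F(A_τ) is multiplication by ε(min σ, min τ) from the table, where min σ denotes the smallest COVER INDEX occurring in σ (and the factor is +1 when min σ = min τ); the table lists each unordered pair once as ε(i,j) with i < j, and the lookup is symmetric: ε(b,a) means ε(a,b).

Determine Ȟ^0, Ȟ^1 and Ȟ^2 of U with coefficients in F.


nerve simplices:
  A12={s}
C dims 3,1; δ0: rk_F2 1
degree 0: 3−1−0 = 2 → Ȟ^0 ≅ Z/2 ⊕ Z/2
degree 1: 1−0−1 = 0 → Ȟ^1 ≅ 0
degree 2: 0−0−0 = 0 → Ȟ^2 ≅ 0

Ȟ^0 ≅ Z/2 ⊕ Z/2, Ȟ^1 ≅ 0, Ȟ^2 ≅ 0
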